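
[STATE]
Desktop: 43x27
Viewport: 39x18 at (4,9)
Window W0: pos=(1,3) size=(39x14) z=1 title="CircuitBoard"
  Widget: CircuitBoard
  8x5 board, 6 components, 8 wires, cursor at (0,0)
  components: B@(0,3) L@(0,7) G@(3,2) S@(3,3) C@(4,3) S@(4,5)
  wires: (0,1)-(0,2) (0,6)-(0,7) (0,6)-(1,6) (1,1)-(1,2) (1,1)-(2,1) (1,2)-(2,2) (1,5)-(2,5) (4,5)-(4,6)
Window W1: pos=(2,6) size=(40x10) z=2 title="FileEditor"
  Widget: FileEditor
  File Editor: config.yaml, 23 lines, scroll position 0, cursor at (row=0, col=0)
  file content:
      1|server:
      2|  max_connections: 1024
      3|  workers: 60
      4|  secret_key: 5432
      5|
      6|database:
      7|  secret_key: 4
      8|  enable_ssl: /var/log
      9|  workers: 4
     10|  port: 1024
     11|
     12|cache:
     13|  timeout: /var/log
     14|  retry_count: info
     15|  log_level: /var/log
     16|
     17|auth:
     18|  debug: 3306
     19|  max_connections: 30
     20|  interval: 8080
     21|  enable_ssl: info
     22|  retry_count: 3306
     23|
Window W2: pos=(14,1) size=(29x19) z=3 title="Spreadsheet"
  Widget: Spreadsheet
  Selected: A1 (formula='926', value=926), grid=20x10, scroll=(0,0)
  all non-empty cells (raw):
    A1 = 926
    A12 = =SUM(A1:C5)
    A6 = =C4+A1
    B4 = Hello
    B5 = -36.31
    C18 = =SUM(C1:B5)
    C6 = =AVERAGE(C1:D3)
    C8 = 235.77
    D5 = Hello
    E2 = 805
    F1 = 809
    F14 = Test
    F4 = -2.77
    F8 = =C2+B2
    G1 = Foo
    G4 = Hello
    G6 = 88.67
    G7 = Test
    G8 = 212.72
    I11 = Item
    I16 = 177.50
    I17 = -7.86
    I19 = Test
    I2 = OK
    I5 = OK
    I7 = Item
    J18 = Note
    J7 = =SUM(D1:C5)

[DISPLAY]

erver:    ┃  3        0       0       ┃
 max_conne┃  4        0Hello          ┃
 workers: ┃  5        0  -36.31       ┃
 secret_ke┃  6      926       0       ┃
          ┃  7        0       0       ┃
atabase:  ┃  8        0       0  235.7┃
━━━━━━━━━━┃  9        0       0       ┃
━━━━━━━━━━┃ 10        0       0       ┃
          ┃ 11        0       0       ┃
          ┃ 12   889.69       0       ┃
          ┗━━━━━━━━━━━━━━━━━━━━━━━━━━━┛
                                       
                                       
                                       
                                       
                                       
                                       
                                       


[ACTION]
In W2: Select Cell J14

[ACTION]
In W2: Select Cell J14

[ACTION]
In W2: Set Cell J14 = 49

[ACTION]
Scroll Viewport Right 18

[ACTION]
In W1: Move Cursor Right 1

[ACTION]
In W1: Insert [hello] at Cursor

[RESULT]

hello█rver┃  3        0       0       ┃
 max_conne┃  4        0Hello          ┃
 workers: ┃  5        0  -36.31       ┃
 secret_ke┃  6      926       0       ┃
          ┃  7        0       0       ┃
atabase:  ┃  8        0       0  235.7┃
━━━━━━━━━━┃  9        0       0       ┃
━━━━━━━━━━┃ 10        0       0       ┃
          ┃ 11        0       0       ┃
          ┃ 12   889.69       0       ┃
          ┗━━━━━━━━━━━━━━━━━━━━━━━━━━━┛
                                       
                                       
                                       
                                       
                                       
                                       
                                       


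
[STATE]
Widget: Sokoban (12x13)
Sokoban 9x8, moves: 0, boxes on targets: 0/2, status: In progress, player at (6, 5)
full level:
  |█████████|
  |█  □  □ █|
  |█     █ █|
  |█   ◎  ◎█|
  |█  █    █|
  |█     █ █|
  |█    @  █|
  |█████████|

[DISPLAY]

█████████   
█  □  □ █   
█     █ █   
█   ◎  ◎█   
█  █    █   
█     █ █   
█    @  █   
█████████   
Moves: 0  0/
            
            
            
            


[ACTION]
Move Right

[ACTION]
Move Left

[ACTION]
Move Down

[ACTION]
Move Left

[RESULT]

█████████   
█  □  □ █   
█     █ █   
█   ◎  ◎█   
█  █    █   
█     █ █   
█   @   █   
█████████   
Moves: 3  0/
            
            
            
            


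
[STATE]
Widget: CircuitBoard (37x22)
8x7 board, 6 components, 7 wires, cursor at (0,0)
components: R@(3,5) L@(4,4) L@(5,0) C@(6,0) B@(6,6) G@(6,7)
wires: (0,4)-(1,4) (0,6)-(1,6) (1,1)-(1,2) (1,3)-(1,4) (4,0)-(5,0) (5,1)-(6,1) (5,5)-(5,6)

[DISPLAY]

   0 1 2 3 4 5 6 7                   
0  [.]              ·       ·        
                    │       │        
1       · ─ ·   · ─ ·       ·        
                                     
2                                    
                                     
3                       R            
                                     
4   ·               L                
    │                                
5   L   ·               · ─ ·        
        │                            
6   C   ·                   B   G    
Cursor: (0,0)                        
                                     
                                     
                                     
                                     
                                     
                                     
                                     


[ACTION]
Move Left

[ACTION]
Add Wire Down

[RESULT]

   0 1 2 3 4 5 6 7                   
0  [.]              ·       ·        
    │               │       │        
1   ·   · ─ ·   · ─ ·       ·        
                                     
2                                    
                                     
3                       R            
                                     
4   ·               L                
    │                                
5   L   ·               · ─ ·        
        │                            
6   C   ·                   B   G    
Cursor: (0,0)                        
                                     
                                     
                                     
                                     
                                     
                                     
                                     


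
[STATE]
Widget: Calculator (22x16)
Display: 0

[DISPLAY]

                     0
┌───┬───┬───┬───┐     
│ 7 │ 8 │ 9 │ ÷ │     
├───┼───┼───┼───┤     
│ 4 │ 5 │ 6 │ × │     
├───┼───┼───┼───┤     
│ 1 │ 2 │ 3 │ - │     
├───┼───┼───┼───┤     
│ 0 │ . │ = │ + │     
├───┼───┼───┼───┤     
│ C │ MC│ MR│ M+│     
└───┴───┴───┴───┘     
                      
                      
                      
                      


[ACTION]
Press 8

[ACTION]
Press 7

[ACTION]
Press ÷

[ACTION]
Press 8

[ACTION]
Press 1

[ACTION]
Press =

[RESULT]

           1.074074074
┌───┬───┬───┬───┐     
│ 7 │ 8 │ 9 │ ÷ │     
├───┼───┼───┼───┤     
│ 4 │ 5 │ 6 │ × │     
├───┼───┼───┼───┤     
│ 1 │ 2 │ 3 │ - │     
├───┼───┼───┼───┤     
│ 0 │ . │ = │ + │     
├───┼───┼───┼───┤     
│ C │ MC│ MR│ M+│     
└───┴───┴───┴───┘     
                      
                      
                      
                      


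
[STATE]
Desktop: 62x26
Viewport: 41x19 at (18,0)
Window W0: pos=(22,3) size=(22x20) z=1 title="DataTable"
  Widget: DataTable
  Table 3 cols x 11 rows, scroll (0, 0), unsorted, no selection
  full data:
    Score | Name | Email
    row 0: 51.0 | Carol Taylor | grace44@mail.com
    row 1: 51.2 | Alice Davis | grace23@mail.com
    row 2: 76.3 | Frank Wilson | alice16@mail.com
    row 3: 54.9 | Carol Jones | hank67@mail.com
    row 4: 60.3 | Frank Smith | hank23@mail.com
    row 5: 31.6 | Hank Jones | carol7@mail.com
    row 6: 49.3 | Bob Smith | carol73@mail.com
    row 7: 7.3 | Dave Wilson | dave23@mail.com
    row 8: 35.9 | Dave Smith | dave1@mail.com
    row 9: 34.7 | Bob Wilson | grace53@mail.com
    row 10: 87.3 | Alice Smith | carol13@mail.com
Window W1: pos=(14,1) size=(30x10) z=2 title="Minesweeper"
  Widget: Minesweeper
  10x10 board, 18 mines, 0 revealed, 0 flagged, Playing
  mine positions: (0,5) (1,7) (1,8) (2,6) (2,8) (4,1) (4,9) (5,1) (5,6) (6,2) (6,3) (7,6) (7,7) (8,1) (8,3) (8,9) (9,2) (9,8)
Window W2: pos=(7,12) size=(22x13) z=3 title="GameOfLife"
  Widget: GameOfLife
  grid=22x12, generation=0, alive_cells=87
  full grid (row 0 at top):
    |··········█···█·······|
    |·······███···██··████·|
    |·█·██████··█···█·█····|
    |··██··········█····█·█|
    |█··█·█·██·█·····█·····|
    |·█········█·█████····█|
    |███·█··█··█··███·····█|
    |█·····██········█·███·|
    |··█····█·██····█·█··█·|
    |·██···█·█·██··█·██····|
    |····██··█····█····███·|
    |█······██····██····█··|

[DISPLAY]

                                         
━━━━━━━━━━━━━━━━━━━━━━━━━┓               
nesweeper                ┃               
─────────────────────────┨               
■■■■■■■                  ┃               
■■■■■■■                  ┃               
■■■■■■■                  ┃               
■■■■■■■                  ┃               
■■■■■■■                  ┃               
■■■■■■■                  ┃               
━━━━━━━━━━━━━━━━━━━━━━━━━┛               
    ┃54.9 │Carol Jones │h┃               
━━━━━━━━━━┓Frank Smith │h┃               
e         ┃Hank Jones  │c┃               
──────────┨Bob Smith   │c┃               
          ┃Dave Wilson │d┃               
█···█·█···┃Dave Smith  │d┃               
···█····█·┃Bob Wilson  │g┃               
·····█····┃Alice Smith │c┃               


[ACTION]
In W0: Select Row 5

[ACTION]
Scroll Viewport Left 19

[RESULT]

                                         
              ┏━━━━━━━━━━━━━━━━━━━━━━━━━━
              ┃ Minesweeper              
              ┠──────────────────────────
              ┃■■■■■■■■■■                
              ┃■■■■■■■■■■                
              ┃■■■■■■■■■■                
              ┃■■■■■■■■■■                
              ┃■■■■■■■■■■                
              ┃■■■■■■■■■■                
              ┗━━━━━━━━━━━━━━━━━━━━━━━━━━
                      ┃54.9 │Carol Jones 
       ┏━━━━━━━━━━━━━━━━━━━━┓Frank Smith 
       ┃ GameOfLife         ┃Hank Jones  
       ┠────────────────────┨Bob Smith   
       ┃Gen: 0              ┃Dave Wilson 
       ┃█·██████··█···█·█···┃Dave Smith  
       ┃·██··········█····█·┃Bob Wilson  
       ┃··█·█·██·█·····█····┃Alice Smith 


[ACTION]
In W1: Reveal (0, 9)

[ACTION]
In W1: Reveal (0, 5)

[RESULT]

                                         
              ┏━━━━━━━━━━━━━━━━━━━━━━━━━━
              ┃ Minesweeper              
              ┠──────────────────────────
              ┃■■■■■✹■■■1                
              ┃■■■■■■■✹✹■                
              ┃■■■■■■✹■✹■                
              ┃■■■■■■■■■■                
              ┃■✹■■■■■■■✹                
              ┃■✹■■■■✹■■■                
              ┗━━━━━━━━━━━━━━━━━━━━━━━━━━
                      ┃54.9 │Carol Jones 
       ┏━━━━━━━━━━━━━━━━━━━━┓Frank Smith 
       ┃ GameOfLife         ┃Hank Jones  
       ┠────────────────────┨Bob Smith   
       ┃Gen: 0              ┃Dave Wilson 
       ┃█·██████··█···█·█···┃Dave Smith  
       ┃·██··········█····█·┃Bob Wilson  
       ┃··█·█·██·█·····█····┃Alice Smith 


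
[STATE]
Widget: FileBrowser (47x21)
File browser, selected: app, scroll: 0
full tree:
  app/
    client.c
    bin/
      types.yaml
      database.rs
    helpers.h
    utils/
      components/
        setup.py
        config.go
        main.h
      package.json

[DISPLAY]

> [-] app/                                     
    client.c                                   
    [+] bin/                                   
    helpers.h                                  
    [+] utils/                                 
                                               
                                               
                                               
                                               
                                               
                                               
                                               
                                               
                                               
                                               
                                               
                                               
                                               
                                               
                                               
                                               


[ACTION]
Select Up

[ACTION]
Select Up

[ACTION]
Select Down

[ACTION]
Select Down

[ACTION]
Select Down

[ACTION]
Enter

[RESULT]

  [-] app/                                     
    client.c                                   
    [+] bin/                                   
  > helpers.h                                  
    [+] utils/                                 
                                               
                                               
                                               
                                               
                                               
                                               
                                               
                                               
                                               
                                               
                                               
                                               
                                               
                                               
                                               
                                               


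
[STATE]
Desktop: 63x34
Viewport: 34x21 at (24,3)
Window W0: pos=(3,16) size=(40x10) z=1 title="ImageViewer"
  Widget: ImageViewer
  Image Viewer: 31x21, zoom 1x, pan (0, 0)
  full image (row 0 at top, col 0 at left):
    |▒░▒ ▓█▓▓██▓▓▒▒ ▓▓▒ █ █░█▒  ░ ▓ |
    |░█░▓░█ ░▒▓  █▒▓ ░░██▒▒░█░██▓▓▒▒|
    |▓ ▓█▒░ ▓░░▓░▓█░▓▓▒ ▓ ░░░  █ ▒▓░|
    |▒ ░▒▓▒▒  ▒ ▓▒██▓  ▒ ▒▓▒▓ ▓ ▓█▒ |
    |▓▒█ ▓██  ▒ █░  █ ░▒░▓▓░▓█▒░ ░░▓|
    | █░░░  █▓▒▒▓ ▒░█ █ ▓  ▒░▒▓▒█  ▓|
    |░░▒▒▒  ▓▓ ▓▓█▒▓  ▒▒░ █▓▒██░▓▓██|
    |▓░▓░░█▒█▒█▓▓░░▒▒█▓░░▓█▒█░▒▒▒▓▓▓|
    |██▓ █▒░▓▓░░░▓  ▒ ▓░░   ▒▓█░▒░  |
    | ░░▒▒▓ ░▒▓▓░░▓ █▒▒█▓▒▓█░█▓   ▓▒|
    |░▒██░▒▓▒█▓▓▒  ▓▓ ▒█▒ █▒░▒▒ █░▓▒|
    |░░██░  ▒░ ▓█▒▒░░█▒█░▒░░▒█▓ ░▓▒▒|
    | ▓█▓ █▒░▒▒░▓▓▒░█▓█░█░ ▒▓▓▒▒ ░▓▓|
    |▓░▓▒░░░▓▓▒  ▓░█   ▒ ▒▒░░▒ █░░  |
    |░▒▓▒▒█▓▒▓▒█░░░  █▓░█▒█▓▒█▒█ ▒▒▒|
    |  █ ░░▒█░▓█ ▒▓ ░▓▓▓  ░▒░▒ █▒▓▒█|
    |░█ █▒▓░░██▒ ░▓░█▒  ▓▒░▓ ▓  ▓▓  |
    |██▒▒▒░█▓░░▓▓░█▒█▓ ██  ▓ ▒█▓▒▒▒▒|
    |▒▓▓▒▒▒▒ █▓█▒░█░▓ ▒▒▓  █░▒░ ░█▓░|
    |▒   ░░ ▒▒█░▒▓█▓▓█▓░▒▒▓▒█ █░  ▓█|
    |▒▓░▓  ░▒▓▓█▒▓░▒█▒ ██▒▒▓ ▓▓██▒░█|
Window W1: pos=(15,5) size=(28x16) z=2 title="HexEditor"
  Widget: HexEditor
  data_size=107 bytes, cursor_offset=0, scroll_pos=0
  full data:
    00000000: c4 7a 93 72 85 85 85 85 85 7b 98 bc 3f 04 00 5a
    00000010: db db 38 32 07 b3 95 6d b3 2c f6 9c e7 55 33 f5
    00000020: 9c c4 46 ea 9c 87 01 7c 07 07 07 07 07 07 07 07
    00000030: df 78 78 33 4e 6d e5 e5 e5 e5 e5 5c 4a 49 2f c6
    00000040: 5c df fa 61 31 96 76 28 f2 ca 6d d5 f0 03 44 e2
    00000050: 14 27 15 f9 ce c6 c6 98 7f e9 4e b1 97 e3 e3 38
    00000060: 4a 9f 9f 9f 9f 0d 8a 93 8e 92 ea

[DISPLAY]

                                  
                                  
━━━━━━━━━━━━━━━━━━┓               
or                ┃               
──────────────────┨               
  C4 7a 93 72 85 8┃               
  db db 38 32 07 b┃               
  9c c4 46 ea 9c 8┃               
  df 78 78 33 4e 6┃               
  5c df fa 61 31 9┃               
  14 27 15 f9 ce c┃               
  4a 9f 9f 9f 9f 0┃               
                  ┃               
                  ┃               
                  ┃               
                  ┃               
                  ┃               
━━━━━━━━━━━━━━━━━━┛               
 ░░░  █ ▒▓░       ┃               
▒▓▒▓ ▓ ▓█▒        ┃               
▓▓░▓█▒░ ░░▓       ┃               


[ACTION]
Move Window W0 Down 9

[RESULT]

                                  
                                  
━━━━━━━━━━━━━━━━━━┓               
or                ┃               
──────────────────┨               
  C4 7a 93 72 85 8┃               
  db db 38 32 07 b┃               
  9c c4 46 ea 9c 8┃               
  df 78 78 33 4e 6┃               
  5c df fa 61 31 9┃               
  14 27 15 f9 ce c┃               
  4a 9f 9f 9f 9f 0┃               
                  ┃               
                  ┃               
                  ┃               
                  ┃               
                  ┃               
━━━━━━━━━━━━━━━━━━┛               
                                  
                                  
                                  


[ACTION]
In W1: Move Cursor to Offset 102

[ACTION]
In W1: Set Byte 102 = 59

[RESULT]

                                  
                                  
━━━━━━━━━━━━━━━━━━┓               
or                ┃               
──────────────────┨               
  c4 7a 93 72 85 8┃               
  db db 38 32 07 b┃               
  9c c4 46 ea 9c 8┃               
  df 78 78 33 4e 6┃               
  5c df fa 61 31 9┃               
  14 27 15 f9 ce c┃               
  4a 9f 9f 9f 9f 0┃               
                  ┃               
                  ┃               
                  ┃               
                  ┃               
                  ┃               
━━━━━━━━━━━━━━━━━━┛               
                                  
                                  
                                  


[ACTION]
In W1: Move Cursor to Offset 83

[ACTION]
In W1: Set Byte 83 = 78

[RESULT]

                                  
                                  
━━━━━━━━━━━━━━━━━━┓               
or                ┃               
──────────────────┨               
  c4 7a 93 72 85 8┃               
  db db 38 32 07 b┃               
  9c c4 46 ea 9c 8┃               
  df 78 78 33 4e 6┃               
  5c df fa 61 31 9┃               
  14 27 15 78 ce c┃               
  4a 9f 9f 9f 9f 0┃               
                  ┃               
                  ┃               
                  ┃               
                  ┃               
                  ┃               
━━━━━━━━━━━━━━━━━━┛               
                                  
                                  
                                  


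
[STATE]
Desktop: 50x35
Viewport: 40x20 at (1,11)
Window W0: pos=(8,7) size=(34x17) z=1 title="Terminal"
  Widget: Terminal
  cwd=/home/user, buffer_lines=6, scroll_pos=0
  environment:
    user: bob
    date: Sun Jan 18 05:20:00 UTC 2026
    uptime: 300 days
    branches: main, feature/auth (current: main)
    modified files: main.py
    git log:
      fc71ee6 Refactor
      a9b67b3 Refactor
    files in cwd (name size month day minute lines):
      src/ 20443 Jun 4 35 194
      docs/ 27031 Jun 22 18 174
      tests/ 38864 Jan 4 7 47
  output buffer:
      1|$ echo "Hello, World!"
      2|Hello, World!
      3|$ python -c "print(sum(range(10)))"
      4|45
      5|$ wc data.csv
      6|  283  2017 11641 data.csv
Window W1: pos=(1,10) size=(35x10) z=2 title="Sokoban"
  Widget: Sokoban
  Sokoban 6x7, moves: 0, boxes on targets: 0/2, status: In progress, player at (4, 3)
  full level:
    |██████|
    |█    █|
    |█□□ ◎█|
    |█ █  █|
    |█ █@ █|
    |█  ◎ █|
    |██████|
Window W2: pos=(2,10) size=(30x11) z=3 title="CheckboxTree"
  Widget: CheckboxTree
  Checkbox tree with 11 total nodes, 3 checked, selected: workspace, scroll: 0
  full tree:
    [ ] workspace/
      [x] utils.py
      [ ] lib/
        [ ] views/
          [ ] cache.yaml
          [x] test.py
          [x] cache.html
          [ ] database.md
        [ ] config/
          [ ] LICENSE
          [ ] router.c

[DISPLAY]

┃┃ CheckboxTree               ┃   ┃     
┠┠────────────────────────────┨───┨e(10)
┃┃>[-] workspace/             ┃   ┃     
┃┃   [x] utils.py             ┃   ┃     
┃┃   [-] lib/                 ┃   ┃     
┃┃     [-] views/             ┃   ┃     
┃┃       [ ] cache.yaml       ┃   ┃     
┃┃       [x] test.py          ┃   ┃     
┗┃       [x] cache.html       ┃━━━┛     
 ┗━━━━━━━━━━━━━━━━━━━━━━━━━━━━┛         
       ┃                                
       ┃                                
       ┗━━━━━━━━━━━━━━━━━━━━━━━━━━━━━━━━
                                        
                                        
                                        
                                        
                                        
                                        
                                        


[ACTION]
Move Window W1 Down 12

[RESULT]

 ┃ CheckboxTree               ┃         
 ┠────────────────────────────┨range(10)
 ┃>[-] workspace/             ┃         
 ┃   [x] utils.py             ┃         
 ┃   [-] lib/                 ┃csv      
 ┃     [-] views/             ┃         
 ┃       [ ] cache.yaml       ┃         
 ┃       [x] test.py          ┃         
 ┃       [x] cache.html       ┃         
 ┗━━━━━━━━━━━━━━━━━━━━━━━━━━━━┛         
       ┃                                
┏━━━━━━━━━━━━━━━━━━━━━━━━━━━━━━━━━┓     
┃ Sokoban                         ┃━━━━━
┠─────────────────────────────────┨     
┃██████                           ┃     
┃█    █                           ┃     
┃█□□ ◎█                           ┃     
┃█ █  █                           ┃     
┃█ █@ █                           ┃     
┃█  ◎ █                           ┃     


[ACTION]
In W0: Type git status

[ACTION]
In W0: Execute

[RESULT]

 ┃ CheckboxTree               ┃         
 ┠────────────────────────────┨range(10)
 ┃>[-] workspace/             ┃         
 ┃   [x] utils.py             ┃         
 ┃   [-] lib/                 ┃csv      
 ┃     [-] views/             ┃         
 ┃       [ ] cache.yaml       ┃         
 ┃       [x] test.py          ┃commit:  
 ┃       [x] cache.html       ┃         
 ┗━━━━━━━━━━━━━━━━━━━━━━━━━━━━┛n.py     
       ┃$ █                             
┏━━━━━━━━━━━━━━━━━━━━━━━━━━━━━━━━━┓     
┃ Sokoban                         ┃━━━━━
┠─────────────────────────────────┨     
┃██████                           ┃     
┃█    █                           ┃     
┃█□□ ◎█                           ┃     
┃█ █  █                           ┃     
┃█ █@ █                           ┃     
┃█  ◎ █                           ┃     


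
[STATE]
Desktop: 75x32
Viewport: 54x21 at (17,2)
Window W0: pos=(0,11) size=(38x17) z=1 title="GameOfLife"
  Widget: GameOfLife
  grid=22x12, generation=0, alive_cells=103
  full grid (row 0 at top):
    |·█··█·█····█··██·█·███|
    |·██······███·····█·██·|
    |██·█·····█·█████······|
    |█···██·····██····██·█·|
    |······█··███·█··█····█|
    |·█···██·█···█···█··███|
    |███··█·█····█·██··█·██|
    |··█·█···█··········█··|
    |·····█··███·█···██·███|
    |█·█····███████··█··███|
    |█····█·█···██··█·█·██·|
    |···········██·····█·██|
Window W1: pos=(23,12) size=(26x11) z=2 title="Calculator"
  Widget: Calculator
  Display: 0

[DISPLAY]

                                                      
                                                      
                                                      
                                                      
                                                      
                                                      
                                                      
                                                      
                                                      
━━━━━━━━━━━━━━━━━━━━┓                                 
      ┏━━━━━━━━━━━━━━━━━━━━━━━━┓                      
──────┃ Calculator             ┃                      
      ┠────────────────────────┨                      
·█·███┃                       0┃                      
·█·██·┃┌───┬───┬───┬───┐       ┃                      
······┃│ 7 │ 8 │ 9 │ ÷ │       ┃                      
·██·█·┃├───┼───┼───┼───┤       ┃                      
█····█┃│ 4 │ 5 │ 6 │ × │       ┃                      
█··███┃├───┼───┼───┼───┤       ┃                      
··█·██┃│ 1 │ 2 │ 3 │ - │       ┃                      
···█··┗━━━━━━━━━━━━━━━━━━━━━━━━┛                      


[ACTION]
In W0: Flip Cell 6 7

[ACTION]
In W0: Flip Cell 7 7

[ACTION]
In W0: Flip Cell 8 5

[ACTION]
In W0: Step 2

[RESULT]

                                                      
                                                      
                                                      
                                                      
                                                      
                                                      
                                                      
                                                      
                                                      
━━━━━━━━━━━━━━━━━━━━┓                                 
      ┏━━━━━━━━━━━━━━━━━━━━━━━━┓                      
──────┃ Calculator             ┃                      
      ┠────────────────────────┨                      
······┃                       0┃                      
████·█┃┌───┬───┬───┬───┐       ┃                      
·██·█·┃│ 7 │ 8 │ 9 │ ÷ │       ┃                      
··█···┃├───┼───┼───┼───┤       ┃                      
··█···┃│ 4 │ 5 │ 6 │ × │       ┃                      
█··██·┃├───┼───┼───┼───┤       ┃                      
··█···┃│ 1 │ 2 │ 3 │ - │       ┃                      
··█···┗━━━━━━━━━━━━━━━━━━━━━━━━┛                      


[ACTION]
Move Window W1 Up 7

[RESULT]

                                                      
                                                      
                                                      
      ┏━━━━━━━━━━━━━━━━━━━━━━━━┓                      
      ┃ Calculator             ┃                      
      ┠────────────────────────┨                      
      ┃                       0┃                      
      ┃┌───┬───┬───┬───┐       ┃                      
      ┃│ 7 │ 8 │ 9 │ ÷ │       ┃                      
━━━━━━┃├───┼───┼───┼───┤       ┃                      
      ┃│ 4 │ 5 │ 6 │ × │       ┃                      
──────┃├───┼───┼───┼───┤       ┃                      
      ┃│ 1 │ 2 │ 3 │ - │       ┃                      
······┗━━━━━━━━━━━━━━━━━━━━━━━━┛                      
████·█              ┃                                 
·██·█·              ┃                                 
··█···              ┃                                 
··█···              ┃                                 
█··██·              ┃                                 
··█···              ┃                                 
··█···              ┃                                 


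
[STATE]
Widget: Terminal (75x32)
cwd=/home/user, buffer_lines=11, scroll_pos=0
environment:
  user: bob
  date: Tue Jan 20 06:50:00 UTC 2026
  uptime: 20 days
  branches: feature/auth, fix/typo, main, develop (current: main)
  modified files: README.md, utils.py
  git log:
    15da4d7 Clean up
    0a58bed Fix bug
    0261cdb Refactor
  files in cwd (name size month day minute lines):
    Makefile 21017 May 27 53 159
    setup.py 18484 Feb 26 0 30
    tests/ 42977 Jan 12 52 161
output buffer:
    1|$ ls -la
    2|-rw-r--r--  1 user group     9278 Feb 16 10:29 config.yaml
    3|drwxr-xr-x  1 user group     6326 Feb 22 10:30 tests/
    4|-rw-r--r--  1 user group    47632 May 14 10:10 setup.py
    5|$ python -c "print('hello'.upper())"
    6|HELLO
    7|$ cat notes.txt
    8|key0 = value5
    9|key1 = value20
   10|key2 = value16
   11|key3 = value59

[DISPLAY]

$ ls -la                                                                   
-rw-r--r--  1 user group     9278 Feb 16 10:29 config.yaml                 
drwxr-xr-x  1 user group     6326 Feb 22 10:30 tests/                      
-rw-r--r--  1 user group    47632 May 14 10:10 setup.py                    
$ python -c "print('hello'.upper())"                                       
HELLO                                                                      
$ cat notes.txt                                                            
key0 = value5                                                              
key1 = value20                                                             
key2 = value16                                                             
key3 = value59                                                             
$ █                                                                        
                                                                           
                                                                           
                                                                           
                                                                           
                                                                           
                                                                           
                                                                           
                                                                           
                                                                           
                                                                           
                                                                           
                                                                           
                                                                           
                                                                           
                                                                           
                                                                           
                                                                           
                                                                           
                                                                           
                                                                           


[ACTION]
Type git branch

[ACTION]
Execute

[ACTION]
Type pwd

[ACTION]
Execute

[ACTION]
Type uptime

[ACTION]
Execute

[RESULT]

$ ls -la                                                                   
-rw-r--r--  1 user group     9278 Feb 16 10:29 config.yaml                 
drwxr-xr-x  1 user group     6326 Feb 22 10:30 tests/                      
-rw-r--r--  1 user group    47632 May 14 10:10 setup.py                    
$ python -c "print('hello'.upper())"                                       
HELLO                                                                      
$ cat notes.txt                                                            
key0 = value5                                                              
key1 = value20                                                             
key2 = value16                                                             
key3 = value59                                                             
$ git branch                                                               
  feature/auth                                                             
  fix/typo                                                                 
* main                                                                     
  develop                                                                  
$ pwd                                                                      
/home/user                                                                 
$ uptime                                                                   
 10:00  up 20 days                                                         
$ █                                                                        
                                                                           
                                                                           
                                                                           
                                                                           
                                                                           
                                                                           
                                                                           
                                                                           
                                                                           
                                                                           
                                                                           


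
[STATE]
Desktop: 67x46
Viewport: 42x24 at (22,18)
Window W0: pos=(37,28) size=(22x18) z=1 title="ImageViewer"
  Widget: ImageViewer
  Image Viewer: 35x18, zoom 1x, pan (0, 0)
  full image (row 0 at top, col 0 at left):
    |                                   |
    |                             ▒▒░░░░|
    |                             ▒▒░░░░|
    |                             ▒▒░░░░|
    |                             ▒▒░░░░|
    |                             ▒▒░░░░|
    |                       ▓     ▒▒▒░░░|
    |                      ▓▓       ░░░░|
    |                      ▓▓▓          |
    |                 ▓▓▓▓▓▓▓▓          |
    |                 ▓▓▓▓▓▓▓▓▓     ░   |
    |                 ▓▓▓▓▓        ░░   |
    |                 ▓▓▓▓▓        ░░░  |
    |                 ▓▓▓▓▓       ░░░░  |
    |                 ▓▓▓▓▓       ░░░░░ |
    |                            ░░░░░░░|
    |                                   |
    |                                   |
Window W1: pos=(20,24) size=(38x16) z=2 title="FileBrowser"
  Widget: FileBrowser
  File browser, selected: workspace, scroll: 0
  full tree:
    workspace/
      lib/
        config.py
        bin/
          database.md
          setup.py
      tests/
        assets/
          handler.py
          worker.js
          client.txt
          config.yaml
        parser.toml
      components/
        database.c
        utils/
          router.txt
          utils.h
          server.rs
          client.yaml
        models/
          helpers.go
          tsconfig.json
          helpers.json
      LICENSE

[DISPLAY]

                                          
                                          
                                          
                                          
                                          
                                          
━━━━━━━━━━━━━━━━━━━━━━━━━━━━━━━━━━━┓      
FileBrowser                        ┃      
───────────────────────────────────┨      
 [-] workspace/                    ┃      
   [+] lib/                        ┃┓     
   [+] tests/                      ┃┃     
   [+] components/                 ┃┨     
   LICENSE                         ┃┃     
                                   ┃┃     
                                   ┃┃     
                                   ┃┃     
                                   ┃┃     
                                   ┃┃     
                                   ┃┃     
                                   ┃┃     
━━━━━━━━━━━━━━━━━━━━━━━━━━━━━━━━━━━┛┃     
               ┃                 ▓▓▓┃     
               ┃                 ▓▓▓┃     


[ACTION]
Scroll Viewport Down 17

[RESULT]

                                          
                                          
━━━━━━━━━━━━━━━━━━━━━━━━━━━━━━━━━━━┓      
FileBrowser                        ┃      
───────────────────────────────────┨      
 [-] workspace/                    ┃      
   [+] lib/                        ┃┓     
   [+] tests/                      ┃┃     
   [+] components/                 ┃┨     
   LICENSE                         ┃┃     
                                   ┃┃     
                                   ┃┃     
                                   ┃┃     
                                   ┃┃     
                                   ┃┃     
                                   ┃┃     
                                   ┃┃     
━━━━━━━━━━━━━━━━━━━━━━━━━━━━━━━━━━━┛┃     
               ┃                 ▓▓▓┃     
               ┃                 ▓▓▓┃     
               ┃                 ▓▓▓┃     
               ┃                 ▓▓▓┃     
               ┃                 ▓▓▓┃     
               ┗━━━━━━━━━━━━━━━━━━━━┛     


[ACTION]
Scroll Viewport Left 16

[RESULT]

                                          
                                          
              ┏━━━━━━━━━━━━━━━━━━━━━━━━━━━
              ┃ FileBrowser               
              ┠───────────────────────────
              ┃> [-] workspace/           
              ┃    [+] lib/               
              ┃    [+] tests/             
              ┃    [+] components/        
              ┃    LICENSE                
              ┃                           
              ┃                           
              ┃                           
              ┃                           
              ┃                           
              ┃                           
              ┃                           
              ┗━━━━━━━━━━━━━━━━━━━━━━━━━━━
                               ┃          
                               ┃          
                               ┃          
                               ┃          
                               ┃          
                               ┗━━━━━━━━━━


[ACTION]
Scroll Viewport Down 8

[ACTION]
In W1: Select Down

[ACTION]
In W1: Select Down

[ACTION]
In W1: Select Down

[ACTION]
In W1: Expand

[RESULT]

                                          
                                          
              ┏━━━━━━━━━━━━━━━━━━━━━━━━━━━
              ┃ FileBrowser               
              ┠───────────────────────────
              ┃  [-] workspace/           
              ┃    [+] lib/               
              ┃    [+] tests/             
              ┃  > [-] components/        
              ┃      database.c           
              ┃      [+] utils/           
              ┃      [+] models/          
              ┃    LICENSE                
              ┃                           
              ┃                           
              ┃                           
              ┃                           
              ┗━━━━━━━━━━━━━━━━━━━━━━━━━━━
                               ┃          
                               ┃          
                               ┃          
                               ┃          
                               ┃          
                               ┗━━━━━━━━━━
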